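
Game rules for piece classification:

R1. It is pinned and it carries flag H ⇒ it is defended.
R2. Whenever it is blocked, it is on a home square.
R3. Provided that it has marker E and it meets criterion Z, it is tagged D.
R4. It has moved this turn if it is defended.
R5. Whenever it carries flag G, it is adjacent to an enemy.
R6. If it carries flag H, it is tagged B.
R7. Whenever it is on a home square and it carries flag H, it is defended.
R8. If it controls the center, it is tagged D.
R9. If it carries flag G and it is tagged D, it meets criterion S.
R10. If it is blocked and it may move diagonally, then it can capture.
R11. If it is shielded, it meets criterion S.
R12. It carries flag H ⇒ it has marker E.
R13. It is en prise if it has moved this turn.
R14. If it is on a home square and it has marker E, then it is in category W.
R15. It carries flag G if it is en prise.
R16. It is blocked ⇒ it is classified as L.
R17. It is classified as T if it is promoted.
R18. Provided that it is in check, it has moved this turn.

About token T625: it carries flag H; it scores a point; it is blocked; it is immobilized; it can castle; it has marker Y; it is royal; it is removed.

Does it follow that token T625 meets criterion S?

Forward chaining from the given facts derives: is on a home square, is tagged B, is defended, has marker E, is in category W, is classified as L, has moved this turn, is en prise, carries flag G, is adjacent to an enemy.
Rules concluding "it meets criterion S": R9 needs "it is tagged D"; R11 needs "it is shielded" — none of these are established.

No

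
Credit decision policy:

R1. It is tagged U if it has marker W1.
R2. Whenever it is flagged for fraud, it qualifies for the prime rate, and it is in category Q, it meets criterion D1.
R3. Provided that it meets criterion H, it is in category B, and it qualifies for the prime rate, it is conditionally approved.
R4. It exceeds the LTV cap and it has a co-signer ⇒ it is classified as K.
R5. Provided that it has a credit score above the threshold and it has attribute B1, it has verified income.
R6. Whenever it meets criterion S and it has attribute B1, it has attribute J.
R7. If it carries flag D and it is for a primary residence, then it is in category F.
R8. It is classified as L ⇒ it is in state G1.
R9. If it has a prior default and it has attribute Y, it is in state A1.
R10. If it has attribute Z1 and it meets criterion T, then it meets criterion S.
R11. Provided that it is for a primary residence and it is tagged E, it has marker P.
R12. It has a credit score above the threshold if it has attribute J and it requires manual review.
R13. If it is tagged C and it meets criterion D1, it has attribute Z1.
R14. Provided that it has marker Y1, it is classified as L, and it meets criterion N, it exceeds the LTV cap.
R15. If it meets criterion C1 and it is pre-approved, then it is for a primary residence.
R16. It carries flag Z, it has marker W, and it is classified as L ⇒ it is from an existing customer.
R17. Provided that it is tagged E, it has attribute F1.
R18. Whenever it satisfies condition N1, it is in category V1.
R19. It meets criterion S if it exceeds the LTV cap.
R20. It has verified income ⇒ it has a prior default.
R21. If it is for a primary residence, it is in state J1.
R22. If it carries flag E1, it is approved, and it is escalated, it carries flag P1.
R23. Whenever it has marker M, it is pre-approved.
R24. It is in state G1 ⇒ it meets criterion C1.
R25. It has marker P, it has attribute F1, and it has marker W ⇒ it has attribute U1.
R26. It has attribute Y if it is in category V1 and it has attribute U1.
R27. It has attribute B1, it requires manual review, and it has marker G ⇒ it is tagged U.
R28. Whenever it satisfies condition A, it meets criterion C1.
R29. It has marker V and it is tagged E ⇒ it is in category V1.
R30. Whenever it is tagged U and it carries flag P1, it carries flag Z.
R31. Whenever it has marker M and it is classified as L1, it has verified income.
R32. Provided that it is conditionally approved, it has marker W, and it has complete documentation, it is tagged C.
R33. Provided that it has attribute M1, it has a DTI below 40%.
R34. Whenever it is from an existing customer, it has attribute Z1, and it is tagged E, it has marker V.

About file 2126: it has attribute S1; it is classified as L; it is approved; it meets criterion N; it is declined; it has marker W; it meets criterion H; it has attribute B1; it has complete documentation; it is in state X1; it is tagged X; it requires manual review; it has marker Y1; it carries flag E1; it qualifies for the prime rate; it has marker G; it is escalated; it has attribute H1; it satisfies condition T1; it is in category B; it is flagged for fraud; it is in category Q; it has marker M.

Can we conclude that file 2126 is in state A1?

Forward chaining from the given facts derives: meets criterion D1, is conditionally approved, is in state G1, exceeds the LTV cap, meets criterion S, carries flag P1, is pre-approved, meets criterion C1, is tagged U, carries flag Z, is tagged C, has attribute J, has a credit score above the threshold, has attribute Z1, is for a primary residence, is from an existing customer, is in state J1, has verified income, has a prior default.
The only rule concluding "it is in state A1" is R9, which needs "it has attribute Y"; that is never established.

No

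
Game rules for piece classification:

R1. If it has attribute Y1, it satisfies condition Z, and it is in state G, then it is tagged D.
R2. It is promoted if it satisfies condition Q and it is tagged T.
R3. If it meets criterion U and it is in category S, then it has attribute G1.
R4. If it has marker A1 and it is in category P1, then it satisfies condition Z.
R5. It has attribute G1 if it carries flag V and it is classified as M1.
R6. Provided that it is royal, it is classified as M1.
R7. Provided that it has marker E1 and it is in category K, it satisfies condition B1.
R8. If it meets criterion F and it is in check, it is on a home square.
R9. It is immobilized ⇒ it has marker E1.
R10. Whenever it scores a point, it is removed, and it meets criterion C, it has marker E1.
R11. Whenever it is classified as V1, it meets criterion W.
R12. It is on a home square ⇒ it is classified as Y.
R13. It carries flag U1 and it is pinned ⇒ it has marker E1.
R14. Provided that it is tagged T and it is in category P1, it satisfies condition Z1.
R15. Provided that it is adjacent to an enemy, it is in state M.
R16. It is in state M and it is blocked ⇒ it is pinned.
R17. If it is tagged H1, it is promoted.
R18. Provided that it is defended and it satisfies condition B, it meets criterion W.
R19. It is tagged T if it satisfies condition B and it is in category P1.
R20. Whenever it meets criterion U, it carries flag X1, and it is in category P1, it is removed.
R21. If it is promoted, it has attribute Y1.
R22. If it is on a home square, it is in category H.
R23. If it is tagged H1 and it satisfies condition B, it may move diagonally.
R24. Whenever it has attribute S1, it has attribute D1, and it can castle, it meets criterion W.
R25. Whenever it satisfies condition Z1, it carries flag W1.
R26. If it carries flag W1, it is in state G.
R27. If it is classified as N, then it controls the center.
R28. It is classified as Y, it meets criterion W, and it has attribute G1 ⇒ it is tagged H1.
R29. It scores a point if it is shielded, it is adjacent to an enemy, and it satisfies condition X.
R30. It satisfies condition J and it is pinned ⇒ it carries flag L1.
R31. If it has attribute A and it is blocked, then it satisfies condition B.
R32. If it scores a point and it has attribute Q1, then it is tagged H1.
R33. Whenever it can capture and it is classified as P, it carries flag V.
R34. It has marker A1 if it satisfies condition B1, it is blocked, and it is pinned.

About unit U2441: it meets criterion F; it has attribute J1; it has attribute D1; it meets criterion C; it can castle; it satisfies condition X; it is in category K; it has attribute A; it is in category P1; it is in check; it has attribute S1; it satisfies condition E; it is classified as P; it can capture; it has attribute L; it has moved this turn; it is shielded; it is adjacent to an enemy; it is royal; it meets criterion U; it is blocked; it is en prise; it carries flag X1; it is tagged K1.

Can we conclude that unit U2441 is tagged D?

By R6 (it is royal): it is classified as M1.
By R8 (it meets criterion F, it is in check): it is on a home square.
By R12 (it is on a home square): it is classified as Y.
By R15 (it is adjacent to an enemy): it is in state M.
By R16 (it is in state M, it is blocked): it is pinned.
By R20 (it meets criterion U, it carries flag X1, it is in category P1): it is removed.
By R24 (it has attribute S1, it has attribute D1, it can castle): it meets criterion W.
By R29 (it is shielded, it is adjacent to an enemy, it satisfies condition X): it scores a point.
By R31 (it has attribute A, it is blocked): it satisfies condition B.
By R33 (it can capture, it is classified as P): it carries flag V.
By R5 (it carries flag V, it is classified as M1): it has attribute G1.
By R10 (it scores a point, it is removed, it meets criterion C): it has marker E1.
By R19 (it satisfies condition B, it is in category P1): it is tagged T.
By R28 (it is classified as Y, it meets criterion W, it has attribute G1): it is tagged H1.
By R7 (it has marker E1, it is in category K): it satisfies condition B1.
By R14 (it is tagged T, it is in category P1): it satisfies condition Z1.
By R17 (it is tagged H1): it is promoted.
By R21 (it is promoted): it has attribute Y1.
By R25 (it satisfies condition Z1): it carries flag W1.
By R26 (it carries flag W1): it is in state G.
By R34 (it satisfies condition B1, it is blocked, it is pinned): it has marker A1.
By R4 (it has marker A1, it is in category P1): it satisfies condition Z.
By R1 (it has attribute Y1, it satisfies condition Z, it is in state G): it is tagged D.

Yes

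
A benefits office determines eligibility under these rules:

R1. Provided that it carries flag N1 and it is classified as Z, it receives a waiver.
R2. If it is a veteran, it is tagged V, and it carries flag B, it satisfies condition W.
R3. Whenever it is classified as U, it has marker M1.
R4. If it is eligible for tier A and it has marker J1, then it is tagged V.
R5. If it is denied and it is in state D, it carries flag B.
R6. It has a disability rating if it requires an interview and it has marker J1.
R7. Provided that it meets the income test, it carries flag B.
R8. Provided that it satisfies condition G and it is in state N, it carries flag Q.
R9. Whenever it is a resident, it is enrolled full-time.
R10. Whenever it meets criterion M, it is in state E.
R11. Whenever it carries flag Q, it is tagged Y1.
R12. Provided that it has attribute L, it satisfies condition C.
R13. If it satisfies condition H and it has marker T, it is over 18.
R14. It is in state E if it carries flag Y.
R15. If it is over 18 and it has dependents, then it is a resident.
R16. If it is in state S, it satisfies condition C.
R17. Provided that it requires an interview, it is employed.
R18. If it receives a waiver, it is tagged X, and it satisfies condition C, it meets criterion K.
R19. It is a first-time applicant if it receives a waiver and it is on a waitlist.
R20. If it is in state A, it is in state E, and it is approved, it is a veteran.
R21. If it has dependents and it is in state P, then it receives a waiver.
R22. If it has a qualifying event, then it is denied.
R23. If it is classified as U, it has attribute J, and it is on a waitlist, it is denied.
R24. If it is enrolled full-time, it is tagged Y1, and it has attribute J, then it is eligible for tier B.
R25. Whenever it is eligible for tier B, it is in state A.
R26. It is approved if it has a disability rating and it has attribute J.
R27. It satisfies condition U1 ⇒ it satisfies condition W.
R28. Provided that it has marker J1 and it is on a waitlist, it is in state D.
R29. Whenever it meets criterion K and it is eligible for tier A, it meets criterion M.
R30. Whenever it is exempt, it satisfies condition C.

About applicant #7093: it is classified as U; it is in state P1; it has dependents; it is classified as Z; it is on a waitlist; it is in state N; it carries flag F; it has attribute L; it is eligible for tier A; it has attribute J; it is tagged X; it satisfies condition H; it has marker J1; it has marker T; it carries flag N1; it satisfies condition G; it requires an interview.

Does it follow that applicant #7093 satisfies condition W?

Yes

By R1 (it carries flag N1, it is classified as Z): it receives a waiver.
By R4 (it is eligible for tier A, it has marker J1): it is tagged V.
By R6 (it requires an interview, it has marker J1): it has a disability rating.
By R8 (it satisfies condition G, it is in state N): it carries flag Q.
By R11 (it carries flag Q): it is tagged Y1.
By R12 (it has attribute L): it satisfies condition C.
By R13 (it satisfies condition H, it has marker T): it is over 18.
By R15 (it is over 18, it has dependents): it is a resident.
By R18 (it receives a waiver, it is tagged X, it satisfies condition C): it meets criterion K.
By R23 (it is classified as U, it has attribute J, it is on a waitlist): it is denied.
By R26 (it has a disability rating, it has attribute J): it is approved.
By R28 (it has marker J1, it is on a waitlist): it is in state D.
By R29 (it meets criterion K, it is eligible for tier A): it meets criterion M.
By R5 (it is denied, it is in state D): it carries flag B.
By R9 (it is a resident): it is enrolled full-time.
By R10 (it meets criterion M): it is in state E.
By R24 (it is enrolled full-time, it is tagged Y1, it has attribute J): it is eligible for tier B.
By R25 (it is eligible for tier B): it is in state A.
By R20 (it is in state A, it is in state E, it is approved): it is a veteran.
By R2 (it is a veteran, it is tagged V, it carries flag B): it satisfies condition W.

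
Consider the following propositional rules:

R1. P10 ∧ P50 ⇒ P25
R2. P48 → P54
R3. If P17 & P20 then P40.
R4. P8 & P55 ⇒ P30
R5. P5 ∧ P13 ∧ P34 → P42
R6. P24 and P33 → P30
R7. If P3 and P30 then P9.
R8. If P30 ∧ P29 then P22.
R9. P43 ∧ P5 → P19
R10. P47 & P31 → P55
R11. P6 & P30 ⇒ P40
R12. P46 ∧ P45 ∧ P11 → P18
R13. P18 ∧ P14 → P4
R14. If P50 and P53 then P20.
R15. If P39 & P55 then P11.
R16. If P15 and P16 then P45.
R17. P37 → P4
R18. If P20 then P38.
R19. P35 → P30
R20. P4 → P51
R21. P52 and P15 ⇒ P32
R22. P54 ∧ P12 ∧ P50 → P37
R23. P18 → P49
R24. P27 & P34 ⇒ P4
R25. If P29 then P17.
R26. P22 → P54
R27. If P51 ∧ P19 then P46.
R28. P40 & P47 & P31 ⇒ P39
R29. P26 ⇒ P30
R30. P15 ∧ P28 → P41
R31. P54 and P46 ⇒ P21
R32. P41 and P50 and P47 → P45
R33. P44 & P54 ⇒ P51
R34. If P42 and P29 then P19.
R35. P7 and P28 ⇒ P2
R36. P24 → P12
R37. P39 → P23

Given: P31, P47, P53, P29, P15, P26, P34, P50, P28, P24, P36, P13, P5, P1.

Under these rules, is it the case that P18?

P42  (by R5: P5, P13, P34)
P55  (by R10: P47, P31)
P20  (by R14: P50, P53)
P17  (by R25: P29)
P30  (by R29: P26)
P41  (by R30: P15, P28)
P45  (by R32: P41, P50, P47)
P19  (by R34: P42, P29)
P12  (by R36: P24)
P40  (by R3: P17, P20)
P22  (by R8: P30, P29)
P54  (by R26: P22)
P39  (by R28: P40, P47, P31)
P11  (by R15: P39, P55)
P37  (by R22: P54, P12, P50)
P4  (by R17: P37)
P51  (by R20: P4)
P46  (by R27: P51, P19)
P18  (by R12: P46, P45, P11)

Yes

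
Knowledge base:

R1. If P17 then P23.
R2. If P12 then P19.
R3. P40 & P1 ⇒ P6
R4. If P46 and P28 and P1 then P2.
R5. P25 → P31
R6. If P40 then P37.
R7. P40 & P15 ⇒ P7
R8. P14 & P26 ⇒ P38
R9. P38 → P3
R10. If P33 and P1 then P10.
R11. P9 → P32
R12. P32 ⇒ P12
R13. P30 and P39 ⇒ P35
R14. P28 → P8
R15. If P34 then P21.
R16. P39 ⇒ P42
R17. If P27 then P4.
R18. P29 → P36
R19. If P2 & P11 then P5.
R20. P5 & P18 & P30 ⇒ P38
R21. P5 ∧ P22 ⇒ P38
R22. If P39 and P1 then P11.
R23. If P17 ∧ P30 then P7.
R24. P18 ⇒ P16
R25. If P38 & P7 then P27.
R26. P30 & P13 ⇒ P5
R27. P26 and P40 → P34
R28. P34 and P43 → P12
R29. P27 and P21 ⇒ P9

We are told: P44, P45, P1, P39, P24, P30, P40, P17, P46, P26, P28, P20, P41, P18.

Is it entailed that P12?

P2  (by R4: P46, P28, P1)
P11  (by R22: P39, P1)
P7  (by R23: P17, P30)
P34  (by R27: P26, P40)
P21  (by R15: P34)
P5  (by R19: P2, P11)
P38  (by R20: P5, P18, P30)
P27  (by R25: P38, P7)
P9  (by R29: P27, P21)
P32  (by R11: P9)
P12  (by R12: P32)

Yes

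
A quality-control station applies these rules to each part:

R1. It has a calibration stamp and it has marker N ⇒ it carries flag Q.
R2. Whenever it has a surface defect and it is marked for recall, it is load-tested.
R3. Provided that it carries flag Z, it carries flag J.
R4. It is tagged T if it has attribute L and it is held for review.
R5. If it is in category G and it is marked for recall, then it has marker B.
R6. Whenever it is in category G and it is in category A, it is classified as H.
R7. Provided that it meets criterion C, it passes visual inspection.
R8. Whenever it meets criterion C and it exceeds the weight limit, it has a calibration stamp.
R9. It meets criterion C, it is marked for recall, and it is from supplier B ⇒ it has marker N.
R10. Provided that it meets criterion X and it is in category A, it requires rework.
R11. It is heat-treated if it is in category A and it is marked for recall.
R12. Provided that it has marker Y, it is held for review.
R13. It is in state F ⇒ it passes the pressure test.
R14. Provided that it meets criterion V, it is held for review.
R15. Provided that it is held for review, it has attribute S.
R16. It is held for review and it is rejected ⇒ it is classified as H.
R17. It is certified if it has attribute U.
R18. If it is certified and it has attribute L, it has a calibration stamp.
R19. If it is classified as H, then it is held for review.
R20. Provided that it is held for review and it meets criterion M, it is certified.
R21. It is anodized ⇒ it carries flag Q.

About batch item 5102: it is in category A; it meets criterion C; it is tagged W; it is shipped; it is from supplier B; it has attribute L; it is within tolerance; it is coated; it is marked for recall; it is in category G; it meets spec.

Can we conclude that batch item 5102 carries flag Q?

No

Forward chaining from the given facts derives: has marker B, is classified as H, passes visual inspection, has marker N, is heat-treated, is held for review, is tagged T, has attribute S.
Rules concluding "it carries flag Q": R1 needs "it has a calibration stamp"; R21 needs "it is anodized" — none of these are established.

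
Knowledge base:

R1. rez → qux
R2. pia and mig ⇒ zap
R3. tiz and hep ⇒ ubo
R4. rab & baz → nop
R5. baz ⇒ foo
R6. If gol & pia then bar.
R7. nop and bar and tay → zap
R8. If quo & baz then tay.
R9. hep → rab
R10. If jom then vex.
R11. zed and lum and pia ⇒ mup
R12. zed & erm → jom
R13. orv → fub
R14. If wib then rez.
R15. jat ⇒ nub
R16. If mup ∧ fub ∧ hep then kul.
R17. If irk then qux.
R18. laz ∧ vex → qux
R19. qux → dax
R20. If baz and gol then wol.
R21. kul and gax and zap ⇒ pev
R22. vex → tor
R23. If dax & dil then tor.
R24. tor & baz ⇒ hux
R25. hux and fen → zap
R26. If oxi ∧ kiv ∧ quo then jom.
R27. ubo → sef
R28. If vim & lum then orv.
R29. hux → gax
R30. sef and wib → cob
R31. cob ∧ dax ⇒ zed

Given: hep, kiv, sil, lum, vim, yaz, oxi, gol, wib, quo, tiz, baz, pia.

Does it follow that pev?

ubo  (by R3: tiz, hep)
bar  (by R6: gol, pia)
tay  (by R8: quo, baz)
rab  (by R9: hep)
rez  (by R14: wib)
jom  (by R26: oxi, kiv, quo)
sef  (by R27: ubo)
orv  (by R28: vim, lum)
cob  (by R30: sef, wib)
qux  (by R1: rez)
nop  (by R4: rab, baz)
zap  (by R7: nop, bar, tay)
vex  (by R10: jom)
fub  (by R13: orv)
dax  (by R19: qux)
tor  (by R22: vex)
hux  (by R24: tor, baz)
gax  (by R29: hux)
zed  (by R31: cob, dax)
mup  (by R11: zed, lum, pia)
kul  (by R16: mup, fub, hep)
pev  (by R21: kul, gax, zap)

Yes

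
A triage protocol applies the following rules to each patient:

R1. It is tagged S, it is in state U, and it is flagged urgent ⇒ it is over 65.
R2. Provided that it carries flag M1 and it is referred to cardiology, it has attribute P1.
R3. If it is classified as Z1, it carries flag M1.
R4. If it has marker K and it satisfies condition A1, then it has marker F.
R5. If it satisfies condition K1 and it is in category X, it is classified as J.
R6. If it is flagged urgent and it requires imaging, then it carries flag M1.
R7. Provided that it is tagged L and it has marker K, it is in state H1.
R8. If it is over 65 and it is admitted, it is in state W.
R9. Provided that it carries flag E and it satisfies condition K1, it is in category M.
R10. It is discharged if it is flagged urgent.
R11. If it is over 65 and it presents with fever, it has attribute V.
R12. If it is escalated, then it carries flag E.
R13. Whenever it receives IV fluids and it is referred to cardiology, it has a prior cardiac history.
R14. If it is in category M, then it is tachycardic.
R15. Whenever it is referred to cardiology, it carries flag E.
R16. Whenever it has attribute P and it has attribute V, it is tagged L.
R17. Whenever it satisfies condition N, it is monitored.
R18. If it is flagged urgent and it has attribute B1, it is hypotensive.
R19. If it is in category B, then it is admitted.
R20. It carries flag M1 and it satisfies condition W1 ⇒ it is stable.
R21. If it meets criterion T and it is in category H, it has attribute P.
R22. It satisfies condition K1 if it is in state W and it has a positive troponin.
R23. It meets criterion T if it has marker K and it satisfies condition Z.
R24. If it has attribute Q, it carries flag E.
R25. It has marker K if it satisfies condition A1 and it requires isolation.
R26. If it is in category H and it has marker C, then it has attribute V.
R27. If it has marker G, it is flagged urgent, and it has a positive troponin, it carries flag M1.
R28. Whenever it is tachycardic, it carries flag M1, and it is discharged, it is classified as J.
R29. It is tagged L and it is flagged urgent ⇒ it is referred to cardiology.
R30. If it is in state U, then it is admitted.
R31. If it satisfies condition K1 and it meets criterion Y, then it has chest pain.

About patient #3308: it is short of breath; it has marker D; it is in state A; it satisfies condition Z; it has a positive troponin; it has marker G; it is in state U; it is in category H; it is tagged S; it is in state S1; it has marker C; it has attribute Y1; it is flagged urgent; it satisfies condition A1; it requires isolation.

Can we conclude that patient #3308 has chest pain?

Forward chaining from the given facts derives: is over 65, is discharged, has marker K, has attribute V, carries flag M1, is admitted, has marker F, is in state W, satisfies condition K1, meets criterion T, has attribute P, is tagged L, is referred to cardiology, has attribute P1, is in state H1, carries flag E, is in category M, is tachycardic, is classified as J.
The only rule concluding "it has chest pain" is R31, which needs "it meets criterion Y"; that is never established.

No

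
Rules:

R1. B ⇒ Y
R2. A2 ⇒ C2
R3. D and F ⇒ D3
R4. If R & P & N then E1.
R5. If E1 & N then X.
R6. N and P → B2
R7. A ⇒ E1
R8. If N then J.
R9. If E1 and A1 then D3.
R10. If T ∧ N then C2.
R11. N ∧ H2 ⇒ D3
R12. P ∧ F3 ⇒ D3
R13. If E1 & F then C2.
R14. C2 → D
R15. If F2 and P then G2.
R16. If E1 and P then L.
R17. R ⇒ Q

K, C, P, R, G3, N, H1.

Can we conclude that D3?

Forward chaining from the given facts derives: E1, X, B2, J, L, Q.
Rules concluding D3: R3 needs D; R9 needs A1; R11 needs H2; R12 needs F3 — none of these are established.

No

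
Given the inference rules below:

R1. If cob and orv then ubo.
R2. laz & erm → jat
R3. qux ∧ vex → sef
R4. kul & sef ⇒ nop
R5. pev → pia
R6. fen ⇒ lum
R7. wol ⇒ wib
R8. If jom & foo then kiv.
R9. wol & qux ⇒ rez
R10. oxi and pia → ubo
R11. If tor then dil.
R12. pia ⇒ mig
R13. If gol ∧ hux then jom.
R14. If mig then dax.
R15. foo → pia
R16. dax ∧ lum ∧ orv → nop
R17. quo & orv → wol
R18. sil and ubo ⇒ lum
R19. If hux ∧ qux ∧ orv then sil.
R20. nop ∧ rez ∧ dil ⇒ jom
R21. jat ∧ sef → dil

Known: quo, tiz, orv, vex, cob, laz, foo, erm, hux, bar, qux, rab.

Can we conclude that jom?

ubo  (by R1: cob, orv)
jat  (by R2: laz, erm)
sef  (by R3: qux, vex)
pia  (by R15: foo)
wol  (by R17: quo, orv)
sil  (by R19: hux, qux, orv)
dil  (by R21: jat, sef)
rez  (by R9: wol, qux)
mig  (by R12: pia)
dax  (by R14: mig)
lum  (by R18: sil, ubo)
nop  (by R16: dax, lum, orv)
jom  (by R20: nop, rez, dil)

Yes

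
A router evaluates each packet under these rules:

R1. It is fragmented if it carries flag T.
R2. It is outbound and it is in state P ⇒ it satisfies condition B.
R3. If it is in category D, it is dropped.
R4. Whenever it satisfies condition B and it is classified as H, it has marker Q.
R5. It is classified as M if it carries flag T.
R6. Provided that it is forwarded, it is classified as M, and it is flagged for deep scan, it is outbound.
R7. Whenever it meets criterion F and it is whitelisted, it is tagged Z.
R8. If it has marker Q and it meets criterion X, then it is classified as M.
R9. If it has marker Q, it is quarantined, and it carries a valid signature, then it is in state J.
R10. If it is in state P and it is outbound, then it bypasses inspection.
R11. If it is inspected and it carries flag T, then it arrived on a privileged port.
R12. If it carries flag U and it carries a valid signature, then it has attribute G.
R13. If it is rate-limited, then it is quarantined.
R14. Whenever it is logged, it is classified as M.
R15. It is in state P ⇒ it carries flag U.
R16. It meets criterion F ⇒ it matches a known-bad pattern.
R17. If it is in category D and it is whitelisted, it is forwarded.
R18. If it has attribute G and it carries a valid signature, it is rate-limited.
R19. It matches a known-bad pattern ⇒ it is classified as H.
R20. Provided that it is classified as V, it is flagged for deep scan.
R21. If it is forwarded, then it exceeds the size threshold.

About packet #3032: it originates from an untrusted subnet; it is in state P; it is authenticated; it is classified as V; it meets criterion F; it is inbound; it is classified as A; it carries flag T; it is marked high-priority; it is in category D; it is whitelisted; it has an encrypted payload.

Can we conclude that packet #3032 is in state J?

Forward chaining from the given facts derives: is fragmented, is dropped, is classified as M, is tagged Z, carries flag U, matches a known-bad pattern, is forwarded, is classified as H, is flagged for deep scan, exceeds the size threshold, is outbound, bypasses inspection, satisfies condition B, has marker Q.
The only rule concluding "it is in state J" is R9, which needs "it is quarantined"; that is never established.

No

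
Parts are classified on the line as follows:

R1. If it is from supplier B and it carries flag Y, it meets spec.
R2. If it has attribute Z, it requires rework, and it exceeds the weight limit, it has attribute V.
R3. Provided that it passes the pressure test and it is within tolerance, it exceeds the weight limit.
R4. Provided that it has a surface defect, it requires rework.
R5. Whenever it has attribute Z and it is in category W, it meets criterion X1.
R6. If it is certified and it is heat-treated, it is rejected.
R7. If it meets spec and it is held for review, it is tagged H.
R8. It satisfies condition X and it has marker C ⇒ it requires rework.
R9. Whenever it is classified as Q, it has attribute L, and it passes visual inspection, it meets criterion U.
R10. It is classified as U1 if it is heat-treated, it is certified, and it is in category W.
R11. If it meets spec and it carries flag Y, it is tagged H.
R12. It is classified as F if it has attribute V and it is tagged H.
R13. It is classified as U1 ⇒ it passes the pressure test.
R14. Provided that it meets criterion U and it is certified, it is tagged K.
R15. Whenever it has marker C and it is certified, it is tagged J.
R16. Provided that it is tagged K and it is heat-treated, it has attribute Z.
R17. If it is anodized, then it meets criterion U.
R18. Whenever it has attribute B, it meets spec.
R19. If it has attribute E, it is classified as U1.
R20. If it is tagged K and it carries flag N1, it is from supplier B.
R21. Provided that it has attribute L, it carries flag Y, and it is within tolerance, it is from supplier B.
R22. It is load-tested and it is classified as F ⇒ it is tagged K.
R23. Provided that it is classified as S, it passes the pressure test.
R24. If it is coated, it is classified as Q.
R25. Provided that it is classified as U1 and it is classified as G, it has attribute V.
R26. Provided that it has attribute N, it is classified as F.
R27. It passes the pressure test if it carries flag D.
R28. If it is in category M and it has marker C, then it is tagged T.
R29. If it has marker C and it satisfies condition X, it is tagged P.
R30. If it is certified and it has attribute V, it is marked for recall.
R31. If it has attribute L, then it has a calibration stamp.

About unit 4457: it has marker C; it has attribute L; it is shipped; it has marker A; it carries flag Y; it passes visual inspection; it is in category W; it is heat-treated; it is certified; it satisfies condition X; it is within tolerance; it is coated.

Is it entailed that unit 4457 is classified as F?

Yes

By R8 (it satisfies condition X, it has marker C): it requires rework.
By R10 (it is heat-treated, it is certified, it is in category W): it is classified as U1.
By R13 (it is classified as U1): it passes the pressure test.
By R21 (it has attribute L, it carries flag Y, it is within tolerance): it is from supplier B.
By R24 (it is coated): it is classified as Q.
By R1 (it is from supplier B, it carries flag Y): it meets spec.
By R3 (it passes the pressure test, it is within tolerance): it exceeds the weight limit.
By R9 (it is classified as Q, it has attribute L, it passes visual inspection): it meets criterion U.
By R11 (it meets spec, it carries flag Y): it is tagged H.
By R14 (it meets criterion U, it is certified): it is tagged K.
By R16 (it is tagged K, it is heat-treated): it has attribute Z.
By R2 (it has attribute Z, it requires rework, it exceeds the weight limit): it has attribute V.
By R12 (it has attribute V, it is tagged H): it is classified as F.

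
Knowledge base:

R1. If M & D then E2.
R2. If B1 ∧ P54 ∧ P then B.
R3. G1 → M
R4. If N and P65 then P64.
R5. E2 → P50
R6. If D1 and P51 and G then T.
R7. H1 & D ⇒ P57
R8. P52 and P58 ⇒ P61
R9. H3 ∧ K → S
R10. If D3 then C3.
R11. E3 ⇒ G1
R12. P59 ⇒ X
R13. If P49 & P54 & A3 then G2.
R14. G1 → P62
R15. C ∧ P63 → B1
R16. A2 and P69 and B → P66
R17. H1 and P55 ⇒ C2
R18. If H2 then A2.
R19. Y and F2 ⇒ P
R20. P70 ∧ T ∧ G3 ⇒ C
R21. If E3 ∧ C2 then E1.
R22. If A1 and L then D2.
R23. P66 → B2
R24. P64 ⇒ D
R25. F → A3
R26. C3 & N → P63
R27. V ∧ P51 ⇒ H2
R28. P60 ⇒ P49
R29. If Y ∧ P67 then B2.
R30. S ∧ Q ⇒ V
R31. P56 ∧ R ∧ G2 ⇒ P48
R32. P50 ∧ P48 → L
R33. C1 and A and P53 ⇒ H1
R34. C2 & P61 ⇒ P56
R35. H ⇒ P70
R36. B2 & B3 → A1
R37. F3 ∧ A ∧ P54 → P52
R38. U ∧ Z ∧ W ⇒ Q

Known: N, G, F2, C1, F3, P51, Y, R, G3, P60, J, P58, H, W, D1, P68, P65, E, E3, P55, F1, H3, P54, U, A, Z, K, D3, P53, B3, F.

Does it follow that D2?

No

Forward chaining from the given facts derives: P64, T, S, C3, G1, P62, P, D, A3, P63, P49, H1, P70, P52, Q, M, P57, P61, G2, C2, C, E1, V, P56, E2, P50, B1, H2, P48, L, B, A2.
The only rule concluding D2 is R22, which needs A1; that is never established.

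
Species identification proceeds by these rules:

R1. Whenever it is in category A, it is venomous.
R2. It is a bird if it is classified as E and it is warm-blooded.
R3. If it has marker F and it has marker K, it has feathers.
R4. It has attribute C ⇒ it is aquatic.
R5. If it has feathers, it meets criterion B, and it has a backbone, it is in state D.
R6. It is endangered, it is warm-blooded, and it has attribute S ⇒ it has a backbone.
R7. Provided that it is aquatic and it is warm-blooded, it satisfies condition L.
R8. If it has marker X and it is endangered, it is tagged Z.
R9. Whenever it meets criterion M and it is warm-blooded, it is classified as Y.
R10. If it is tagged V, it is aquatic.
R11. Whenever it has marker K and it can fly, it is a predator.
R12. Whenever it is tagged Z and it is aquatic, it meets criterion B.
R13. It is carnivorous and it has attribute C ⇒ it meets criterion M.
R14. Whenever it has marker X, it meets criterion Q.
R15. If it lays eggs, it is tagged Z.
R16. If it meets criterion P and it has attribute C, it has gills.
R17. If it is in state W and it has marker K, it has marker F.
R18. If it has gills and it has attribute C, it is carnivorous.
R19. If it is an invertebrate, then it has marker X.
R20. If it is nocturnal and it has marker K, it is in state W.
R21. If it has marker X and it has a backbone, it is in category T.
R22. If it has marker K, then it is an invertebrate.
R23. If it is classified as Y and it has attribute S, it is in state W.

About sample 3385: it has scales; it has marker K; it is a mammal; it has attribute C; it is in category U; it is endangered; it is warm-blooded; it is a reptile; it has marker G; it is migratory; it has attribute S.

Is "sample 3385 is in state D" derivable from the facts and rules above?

No

Forward chaining from the given facts derives: is aquatic, has a backbone, satisfies condition L, is an invertebrate, has marker X, is in category T, is tagged Z, meets criterion B, meets criterion Q.
The only rule concluding "it is in state D" is R5, which needs "it has feathers"; that is never established.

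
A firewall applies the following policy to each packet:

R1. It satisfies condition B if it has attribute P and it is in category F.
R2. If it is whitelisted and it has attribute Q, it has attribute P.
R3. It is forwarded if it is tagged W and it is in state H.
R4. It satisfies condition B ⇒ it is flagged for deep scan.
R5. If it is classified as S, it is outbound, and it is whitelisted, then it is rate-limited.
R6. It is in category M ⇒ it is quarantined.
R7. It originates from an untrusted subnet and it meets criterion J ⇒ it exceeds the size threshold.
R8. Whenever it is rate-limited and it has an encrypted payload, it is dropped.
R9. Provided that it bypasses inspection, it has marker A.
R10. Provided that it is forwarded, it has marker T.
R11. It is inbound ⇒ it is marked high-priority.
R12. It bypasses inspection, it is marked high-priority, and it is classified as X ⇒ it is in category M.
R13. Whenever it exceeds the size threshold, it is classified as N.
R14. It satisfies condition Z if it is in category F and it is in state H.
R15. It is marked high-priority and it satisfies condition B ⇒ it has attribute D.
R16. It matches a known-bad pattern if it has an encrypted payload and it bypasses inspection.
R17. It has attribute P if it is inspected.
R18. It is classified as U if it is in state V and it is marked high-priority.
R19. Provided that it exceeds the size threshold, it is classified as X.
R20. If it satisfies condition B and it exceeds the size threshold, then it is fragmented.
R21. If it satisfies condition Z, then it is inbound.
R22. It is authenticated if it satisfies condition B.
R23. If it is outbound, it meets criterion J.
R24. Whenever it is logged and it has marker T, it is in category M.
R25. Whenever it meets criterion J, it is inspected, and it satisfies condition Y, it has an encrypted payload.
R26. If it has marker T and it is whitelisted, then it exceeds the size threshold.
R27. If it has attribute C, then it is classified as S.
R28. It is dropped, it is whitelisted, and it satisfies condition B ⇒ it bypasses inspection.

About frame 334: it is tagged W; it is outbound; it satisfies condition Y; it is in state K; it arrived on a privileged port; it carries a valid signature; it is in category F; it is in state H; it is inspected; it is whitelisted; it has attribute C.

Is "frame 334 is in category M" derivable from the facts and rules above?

Yes

By R3 (it is tagged W, it is in state H): it is forwarded.
By R10 (it is forwarded): it has marker T.
By R14 (it is in category F, it is in state H): it satisfies condition Z.
By R17 (it is inspected): it has attribute P.
By R21 (it satisfies condition Z): it is inbound.
By R23 (it is outbound): it meets criterion J.
By R25 (it meets criterion J, it is inspected, it satisfies condition Y): it has an encrypted payload.
By R26 (it has marker T, it is whitelisted): it exceeds the size threshold.
By R27 (it has attribute C): it is classified as S.
By R1 (it has attribute P, it is in category F): it satisfies condition B.
By R5 (it is classified as S, it is outbound, it is whitelisted): it is rate-limited.
By R8 (it is rate-limited, it has an encrypted payload): it is dropped.
By R11 (it is inbound): it is marked high-priority.
By R19 (it exceeds the size threshold): it is classified as X.
By R28 (it is dropped, it is whitelisted, it satisfies condition B): it bypasses inspection.
By R12 (it bypasses inspection, it is marked high-priority, it is classified as X): it is in category M.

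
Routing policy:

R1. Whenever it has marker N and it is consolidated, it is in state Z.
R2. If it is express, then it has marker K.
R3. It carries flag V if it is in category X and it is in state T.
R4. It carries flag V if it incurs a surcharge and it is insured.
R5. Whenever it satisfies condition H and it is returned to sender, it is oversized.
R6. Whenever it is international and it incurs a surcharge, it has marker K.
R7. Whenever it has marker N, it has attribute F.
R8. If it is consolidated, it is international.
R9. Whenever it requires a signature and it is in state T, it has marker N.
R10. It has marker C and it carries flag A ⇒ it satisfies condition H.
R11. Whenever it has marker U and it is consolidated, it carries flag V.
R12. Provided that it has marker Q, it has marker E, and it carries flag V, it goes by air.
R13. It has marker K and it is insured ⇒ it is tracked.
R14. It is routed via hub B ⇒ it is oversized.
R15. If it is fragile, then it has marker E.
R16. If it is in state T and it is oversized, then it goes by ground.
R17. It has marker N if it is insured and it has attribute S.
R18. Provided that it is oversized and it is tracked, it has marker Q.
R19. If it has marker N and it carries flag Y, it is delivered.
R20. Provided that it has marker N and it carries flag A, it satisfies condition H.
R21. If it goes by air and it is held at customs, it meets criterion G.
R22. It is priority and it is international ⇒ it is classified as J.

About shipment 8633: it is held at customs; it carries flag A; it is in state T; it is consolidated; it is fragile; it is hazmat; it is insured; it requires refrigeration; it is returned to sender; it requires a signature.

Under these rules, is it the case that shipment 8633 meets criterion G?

Forward chaining from the given facts derives: is international, has marker N, has marker E, satisfies condition H, is in state Z, is oversized, has attribute F, goes by ground.
The only rule concluding "it meets criterion G" is R21, which needs "it goes by air"; that is never established.

No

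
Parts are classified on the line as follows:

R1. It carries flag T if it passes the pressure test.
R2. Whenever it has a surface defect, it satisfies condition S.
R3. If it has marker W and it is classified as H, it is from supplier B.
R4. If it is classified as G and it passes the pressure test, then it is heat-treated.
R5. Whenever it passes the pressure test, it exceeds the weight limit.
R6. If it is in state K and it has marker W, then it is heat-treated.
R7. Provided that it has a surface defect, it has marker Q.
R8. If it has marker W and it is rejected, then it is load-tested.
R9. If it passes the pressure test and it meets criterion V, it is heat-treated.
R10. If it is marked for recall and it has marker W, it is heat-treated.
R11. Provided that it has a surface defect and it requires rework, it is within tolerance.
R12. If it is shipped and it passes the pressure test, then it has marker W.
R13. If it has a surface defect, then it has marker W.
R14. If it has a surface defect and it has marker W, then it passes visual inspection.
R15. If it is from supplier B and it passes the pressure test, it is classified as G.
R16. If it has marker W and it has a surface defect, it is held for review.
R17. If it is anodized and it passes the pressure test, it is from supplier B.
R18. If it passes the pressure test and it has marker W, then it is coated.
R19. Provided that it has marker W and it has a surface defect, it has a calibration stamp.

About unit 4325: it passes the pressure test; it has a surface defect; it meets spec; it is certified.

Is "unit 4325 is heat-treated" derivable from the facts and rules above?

Forward chaining from the given facts derives: carries flag T, satisfies condition S, exceeds the weight limit, has marker Q, has marker W, passes visual inspection, is held for review, is coated, has a calibration stamp.
Rules concluding "it is heat-treated": R4 needs "it is classified as G"; R6 needs "it is in state K"; R9 needs "it meets criterion V"; R10 needs "it is marked for recall" — none of these are established.

No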